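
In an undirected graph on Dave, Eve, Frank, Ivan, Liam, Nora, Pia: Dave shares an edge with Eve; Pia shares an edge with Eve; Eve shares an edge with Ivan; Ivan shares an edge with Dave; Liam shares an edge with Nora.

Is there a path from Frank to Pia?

Frank has no edges, so nothing is reachable from it.

No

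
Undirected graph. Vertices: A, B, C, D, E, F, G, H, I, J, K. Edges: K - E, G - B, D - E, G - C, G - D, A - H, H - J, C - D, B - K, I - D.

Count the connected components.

3

From A: component {A, H, J}.
From B: component {B, C, D, E, G, I, K}.
From F: component {F}.
That's 3 components.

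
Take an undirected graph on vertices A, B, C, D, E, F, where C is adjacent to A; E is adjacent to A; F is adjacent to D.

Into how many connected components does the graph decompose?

3

From A: component {A, C, E}.
From B: component {B}.
From D: component {D, F}.
That's 3 components.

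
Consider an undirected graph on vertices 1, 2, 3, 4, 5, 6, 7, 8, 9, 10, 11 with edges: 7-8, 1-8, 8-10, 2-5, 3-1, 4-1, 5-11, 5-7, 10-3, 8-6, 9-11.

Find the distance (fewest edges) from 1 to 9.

5

Distance 0: 1.
Distance 1: 3, 4, 8.
Distance 2: 6, 7, 10.
Distance 3: 5.
Distance 4: 2, 11.
Distance 5: 9 — contains 9.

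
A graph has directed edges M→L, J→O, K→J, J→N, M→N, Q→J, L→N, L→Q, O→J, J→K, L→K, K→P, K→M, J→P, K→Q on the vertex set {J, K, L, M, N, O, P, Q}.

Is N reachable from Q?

Explore from Q.
Distance 1: reach J.
Distance 2: reach K, N, O, P.
Found N.

Yes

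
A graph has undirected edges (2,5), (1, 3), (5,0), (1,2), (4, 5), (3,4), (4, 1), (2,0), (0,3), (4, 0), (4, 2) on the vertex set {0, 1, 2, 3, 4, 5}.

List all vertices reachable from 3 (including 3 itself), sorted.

0, 1, 2, 3, 4, 5

Start at 3.
Its neighbours: 0, 1, 4.
Then their neighbours: 2, 5.
Every vertex is now reached.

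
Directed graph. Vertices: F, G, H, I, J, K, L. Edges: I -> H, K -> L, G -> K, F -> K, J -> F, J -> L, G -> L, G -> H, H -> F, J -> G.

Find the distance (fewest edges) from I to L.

Distance 0: I.
Distance 1: H.
Distance 2: F.
Distance 3: K.
Distance 4: L — contains L.

4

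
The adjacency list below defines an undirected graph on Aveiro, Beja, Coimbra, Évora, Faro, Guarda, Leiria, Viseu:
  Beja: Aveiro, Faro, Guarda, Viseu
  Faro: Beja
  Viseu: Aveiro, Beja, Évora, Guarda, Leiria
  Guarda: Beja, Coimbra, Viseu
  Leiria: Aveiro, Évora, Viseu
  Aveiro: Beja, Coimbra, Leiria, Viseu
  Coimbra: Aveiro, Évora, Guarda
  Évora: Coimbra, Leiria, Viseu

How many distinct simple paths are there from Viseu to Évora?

15

Viseu–Aveiro–Beja–Guarda–Coimbra–Évora
Viseu–Aveiro–Coimbra–Évora
Viseu–Aveiro–Leiria–Évora
Viseu–Beja–Aveiro–Coimbra–Évora
Viseu–Beja–Aveiro–Leiria–Évora
Viseu–Beja–Guarda–Coimbra–Aveiro–Leiria–Évora
Viseu–Beja–Guarda–Coimbra–Évora
Viseu–Évora
Viseu–Guarda–Beja–Aveiro–Coimbra–Évora
Viseu–Guarda–Beja–Aveiro–Leiria–Évora
Viseu–Guarda–Coimbra–Aveiro–Leiria–Évora
Viseu–Guarda–Coimbra–Évora
Viseu–Leiria–Aveiro–Beja–Guarda–Coimbra–Évora
Viseu–Leiria–Aveiro–Coimbra–Évora
Viseu–Leiria–Évora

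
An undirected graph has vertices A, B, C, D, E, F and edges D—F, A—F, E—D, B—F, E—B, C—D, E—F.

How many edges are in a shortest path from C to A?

3

Distance 0: C.
Distance 1: D.
Distance 2: E, F.
Distance 3: A, B — contains A.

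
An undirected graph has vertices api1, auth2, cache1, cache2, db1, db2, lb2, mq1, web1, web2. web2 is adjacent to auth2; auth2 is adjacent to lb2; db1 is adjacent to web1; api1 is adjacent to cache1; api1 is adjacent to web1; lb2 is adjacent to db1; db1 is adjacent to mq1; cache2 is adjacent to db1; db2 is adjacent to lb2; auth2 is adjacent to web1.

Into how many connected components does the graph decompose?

1

From api1: component {api1, auth2, cache1, cache2, db1, db2, lb2, mq1, web1, web2}.
That's 1 component.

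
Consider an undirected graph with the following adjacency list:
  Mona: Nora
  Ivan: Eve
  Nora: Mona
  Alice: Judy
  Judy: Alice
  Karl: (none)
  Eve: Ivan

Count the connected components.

4

From Alice: component {Alice, Judy}.
From Eve: component {Eve, Ivan}.
From Karl: component {Karl}.
From Mona: component {Mona, Nora}.
That's 4 components.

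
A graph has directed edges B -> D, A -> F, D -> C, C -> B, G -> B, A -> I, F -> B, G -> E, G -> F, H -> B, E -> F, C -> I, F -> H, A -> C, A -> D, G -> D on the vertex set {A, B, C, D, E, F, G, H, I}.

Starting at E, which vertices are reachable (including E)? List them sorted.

Start at E.
Its neighbours: F.
Then their neighbours: B, H.
Then next layer: D.
Then next layer: C.
Then next layer: I.
Nothing further is reachable.

B, C, D, E, F, H, I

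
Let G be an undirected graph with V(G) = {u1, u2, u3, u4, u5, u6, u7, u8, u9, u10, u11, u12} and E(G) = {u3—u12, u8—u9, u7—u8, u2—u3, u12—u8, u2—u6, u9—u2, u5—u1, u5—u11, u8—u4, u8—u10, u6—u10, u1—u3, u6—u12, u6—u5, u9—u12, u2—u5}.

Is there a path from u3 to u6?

Explore from u3.
Distance 1: reach u1, u2, u12.
Distance 2: reach u5, u6, u8, u9.
Found u6.

Yes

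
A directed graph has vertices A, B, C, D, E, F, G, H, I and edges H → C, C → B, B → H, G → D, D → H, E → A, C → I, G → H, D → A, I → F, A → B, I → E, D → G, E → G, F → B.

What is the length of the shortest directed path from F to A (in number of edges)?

Distance 0: F.
Distance 1: B.
Distance 2: H.
Distance 3: C.
Distance 4: I.
Distance 5: E.
Distance 6: A, G — contains A.

6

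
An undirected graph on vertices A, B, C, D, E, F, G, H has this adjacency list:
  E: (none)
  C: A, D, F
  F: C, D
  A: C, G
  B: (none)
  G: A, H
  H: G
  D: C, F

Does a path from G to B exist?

Explore from G.
Distance 1: reach A, H.
Distance 2: reach C.
Distance 3: reach D, F.
The search is exhausted without reaching B; it lies in a different component.

No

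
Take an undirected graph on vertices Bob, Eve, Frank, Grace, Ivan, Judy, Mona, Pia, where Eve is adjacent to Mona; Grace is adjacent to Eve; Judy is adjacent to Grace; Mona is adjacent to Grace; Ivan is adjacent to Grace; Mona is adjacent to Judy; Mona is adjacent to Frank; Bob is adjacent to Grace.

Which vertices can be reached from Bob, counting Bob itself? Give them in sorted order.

Bob, Eve, Frank, Grace, Ivan, Judy, Mona

Start at Bob.
Its neighbours: Grace.
Then their neighbours: Eve, Ivan, Judy, Mona.
Then next layer: Frank.
Nothing further is reachable.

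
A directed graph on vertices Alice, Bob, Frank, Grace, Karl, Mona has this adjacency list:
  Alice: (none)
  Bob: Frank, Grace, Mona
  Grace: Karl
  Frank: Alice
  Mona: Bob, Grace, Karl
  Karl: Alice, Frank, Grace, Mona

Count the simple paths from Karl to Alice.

Karl→Alice
Karl→Frank→Alice
Karl→Mona→Bob→Frank→Alice

3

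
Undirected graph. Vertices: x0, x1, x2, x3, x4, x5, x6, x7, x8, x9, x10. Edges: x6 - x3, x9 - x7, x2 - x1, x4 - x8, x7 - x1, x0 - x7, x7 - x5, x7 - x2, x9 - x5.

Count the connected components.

4

From x0: component {x0, x1, x2, x5, x7, x9}.
From x3: component {x3, x6}.
From x4: component {x4, x8}.
From x10: component {x10}.
That's 4 components.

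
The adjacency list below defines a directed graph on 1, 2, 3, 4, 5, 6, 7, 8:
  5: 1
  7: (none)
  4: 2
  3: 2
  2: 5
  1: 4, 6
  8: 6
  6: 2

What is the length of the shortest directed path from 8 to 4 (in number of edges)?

5

Distance 0: 8.
Distance 1: 6.
Distance 2: 2.
Distance 3: 5.
Distance 4: 1.
Distance 5: 4 — contains 4.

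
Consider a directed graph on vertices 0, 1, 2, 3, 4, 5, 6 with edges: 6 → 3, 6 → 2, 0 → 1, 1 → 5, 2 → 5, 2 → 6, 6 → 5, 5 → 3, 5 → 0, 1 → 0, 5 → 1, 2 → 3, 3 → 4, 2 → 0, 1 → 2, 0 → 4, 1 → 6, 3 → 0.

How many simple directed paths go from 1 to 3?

1→2→3
1→2→5→3
1→2→6→3
1→2→6→5→3
1→5→3
1→6→2→3
1→6→2→5→3
1→6→3
1→6→5→3

9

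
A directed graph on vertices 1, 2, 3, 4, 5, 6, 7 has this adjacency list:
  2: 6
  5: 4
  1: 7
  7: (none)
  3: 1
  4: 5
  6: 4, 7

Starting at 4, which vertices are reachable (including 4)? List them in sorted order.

Start at 4.
Its neighbours: 5.
Nothing further is reachable.

4, 5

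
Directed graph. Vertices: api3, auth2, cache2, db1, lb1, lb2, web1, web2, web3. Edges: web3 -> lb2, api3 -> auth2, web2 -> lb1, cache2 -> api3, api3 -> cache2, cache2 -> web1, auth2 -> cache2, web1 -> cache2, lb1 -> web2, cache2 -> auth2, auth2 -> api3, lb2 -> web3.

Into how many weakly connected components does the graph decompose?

4

From api3: component {api3, auth2, cache2, web1}.
From db1: component {db1}.
From lb1: component {lb1, web2}.
From lb2: component {lb2, web3}.
That's 4 components.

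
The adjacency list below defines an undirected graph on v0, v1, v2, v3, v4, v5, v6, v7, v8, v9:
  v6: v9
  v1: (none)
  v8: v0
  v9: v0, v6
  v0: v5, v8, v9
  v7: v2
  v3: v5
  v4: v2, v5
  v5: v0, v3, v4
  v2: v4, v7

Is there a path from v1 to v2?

v1 has no edges, so nothing is reachable from it.

No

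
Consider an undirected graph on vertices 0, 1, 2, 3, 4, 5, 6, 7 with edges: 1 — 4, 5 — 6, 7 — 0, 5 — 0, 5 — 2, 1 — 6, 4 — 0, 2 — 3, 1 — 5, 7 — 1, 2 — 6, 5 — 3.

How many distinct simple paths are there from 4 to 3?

4–0–5–1–6–2–3
4–0–5–2–3
4–0–5–3
4–0–5–6–2–3
4–0–7–1–5–2–3
4–0–7–1–5–3
4–0–7–1–5–6–2–3
4–0–7–1–6–2–3
... and 13 more.

21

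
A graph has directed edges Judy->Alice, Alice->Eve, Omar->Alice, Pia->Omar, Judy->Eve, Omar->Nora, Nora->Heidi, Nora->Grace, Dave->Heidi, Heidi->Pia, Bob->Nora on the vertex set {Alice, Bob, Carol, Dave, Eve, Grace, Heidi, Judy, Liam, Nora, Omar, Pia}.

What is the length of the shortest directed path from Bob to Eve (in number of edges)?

6

Distance 0: Bob.
Distance 1: Nora.
Distance 2: Grace, Heidi.
Distance 3: Pia.
Distance 4: Omar.
Distance 5: Alice.
Distance 6: Eve — contains Eve.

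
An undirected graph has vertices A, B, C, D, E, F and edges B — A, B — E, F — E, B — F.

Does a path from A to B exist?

Explore from A.
Distance 1: reach B.
Found B.

Yes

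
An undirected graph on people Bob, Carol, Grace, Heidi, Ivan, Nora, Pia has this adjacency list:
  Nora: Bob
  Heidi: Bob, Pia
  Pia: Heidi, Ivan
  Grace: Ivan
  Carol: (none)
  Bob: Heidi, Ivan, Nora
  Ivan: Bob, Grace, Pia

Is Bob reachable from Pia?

Explore from Pia.
Distance 1: reach Heidi, Ivan.
Distance 2: reach Bob, Grace.
Found Bob.

Yes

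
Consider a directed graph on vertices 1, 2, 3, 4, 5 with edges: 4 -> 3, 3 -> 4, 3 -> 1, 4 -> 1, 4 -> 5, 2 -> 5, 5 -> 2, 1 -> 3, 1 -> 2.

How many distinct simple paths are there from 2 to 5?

1

2→5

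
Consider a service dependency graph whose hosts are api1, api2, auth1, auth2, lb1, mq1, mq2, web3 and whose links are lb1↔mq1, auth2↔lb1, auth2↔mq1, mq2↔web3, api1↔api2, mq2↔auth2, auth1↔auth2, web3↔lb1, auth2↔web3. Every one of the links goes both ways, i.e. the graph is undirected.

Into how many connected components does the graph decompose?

2

From api1: component {api1, api2}.
From auth1: component {auth1, auth2, lb1, mq1, mq2, web3}.
That's 2 components.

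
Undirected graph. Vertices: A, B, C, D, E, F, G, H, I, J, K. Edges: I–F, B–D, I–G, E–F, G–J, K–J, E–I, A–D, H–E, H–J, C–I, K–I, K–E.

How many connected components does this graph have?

From A: component {A, B, D}.
From C: component {C, E, F, G, H, I, J, K}.
That's 2 components.

2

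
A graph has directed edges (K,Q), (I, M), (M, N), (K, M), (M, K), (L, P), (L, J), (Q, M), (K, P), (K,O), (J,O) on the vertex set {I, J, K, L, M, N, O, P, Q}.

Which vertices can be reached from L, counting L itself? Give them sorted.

Start at L.
Its neighbours: J, P.
Then their neighbours: O.
Nothing further is reachable.

J, L, O, P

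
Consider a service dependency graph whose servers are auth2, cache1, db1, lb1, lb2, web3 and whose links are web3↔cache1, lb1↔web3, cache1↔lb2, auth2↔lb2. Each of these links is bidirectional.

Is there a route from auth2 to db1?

No

Explore from auth2.
Distance 1: reach lb2.
Distance 2: reach cache1.
Distance 3: reach web3.
Distance 4: reach lb1.
The search is exhausted without reaching db1; it lies in a different component.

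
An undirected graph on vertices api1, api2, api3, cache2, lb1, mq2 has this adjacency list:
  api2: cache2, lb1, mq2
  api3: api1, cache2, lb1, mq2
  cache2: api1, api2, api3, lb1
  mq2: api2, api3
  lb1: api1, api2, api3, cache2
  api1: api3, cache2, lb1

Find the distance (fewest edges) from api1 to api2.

Distance 0: api1.
Distance 1: api3, cache2, lb1.
Distance 2: api2, mq2 — contains api2.

2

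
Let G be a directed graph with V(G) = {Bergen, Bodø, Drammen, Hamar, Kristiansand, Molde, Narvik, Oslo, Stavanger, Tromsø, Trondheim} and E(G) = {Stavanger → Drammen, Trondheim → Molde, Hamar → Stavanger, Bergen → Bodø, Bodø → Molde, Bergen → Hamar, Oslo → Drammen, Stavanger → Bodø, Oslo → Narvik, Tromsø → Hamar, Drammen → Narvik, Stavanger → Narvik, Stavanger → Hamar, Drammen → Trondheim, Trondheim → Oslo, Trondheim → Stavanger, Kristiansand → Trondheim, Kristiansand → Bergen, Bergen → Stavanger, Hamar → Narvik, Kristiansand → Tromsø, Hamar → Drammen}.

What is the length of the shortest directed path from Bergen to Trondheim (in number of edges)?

Distance 0: Bergen.
Distance 1: Bodø, Hamar, Stavanger.
Distance 2: Drammen, Molde, Narvik.
Distance 3: Trondheim — contains Trondheim.

3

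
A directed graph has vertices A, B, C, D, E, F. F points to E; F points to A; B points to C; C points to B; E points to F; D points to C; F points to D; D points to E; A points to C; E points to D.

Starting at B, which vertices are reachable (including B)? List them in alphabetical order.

Start at B.
Its neighbours: C.
Nothing further is reachable.

B, C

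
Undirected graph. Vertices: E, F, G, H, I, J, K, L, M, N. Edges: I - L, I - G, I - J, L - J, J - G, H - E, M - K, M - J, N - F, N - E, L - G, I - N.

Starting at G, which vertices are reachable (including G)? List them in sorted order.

E, F, G, H, I, J, K, L, M, N

Start at G.
Its neighbours: I, J, L.
Then their neighbours: M, N.
Then next layer: E, F, K.
Then next layer: H.
Every vertex is now reached.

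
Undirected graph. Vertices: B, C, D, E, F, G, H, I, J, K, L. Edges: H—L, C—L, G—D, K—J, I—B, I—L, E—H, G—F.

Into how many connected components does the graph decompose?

3

From B: component {B, C, E, H, I, L}.
From D: component {D, F, G}.
From J: component {J, K}.
That's 3 components.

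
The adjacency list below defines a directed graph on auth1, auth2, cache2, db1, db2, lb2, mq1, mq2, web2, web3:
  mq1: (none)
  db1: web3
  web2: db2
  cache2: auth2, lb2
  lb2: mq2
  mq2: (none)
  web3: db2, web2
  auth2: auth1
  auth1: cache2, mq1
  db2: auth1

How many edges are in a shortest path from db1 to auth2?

Distance 0: db1.
Distance 1: web3.
Distance 2: db2, web2.
Distance 3: auth1.
Distance 4: cache2, mq1.
Distance 5: auth2, lb2 — contains auth2.

5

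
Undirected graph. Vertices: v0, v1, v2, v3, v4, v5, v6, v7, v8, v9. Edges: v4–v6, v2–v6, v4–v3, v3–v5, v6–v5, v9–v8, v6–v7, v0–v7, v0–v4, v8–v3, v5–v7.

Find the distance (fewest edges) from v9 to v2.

5

Distance 0: v9.
Distance 1: v8.
Distance 2: v3.
Distance 3: v4, v5.
Distance 4: v0, v6, v7.
Distance 5: v2 — contains v2.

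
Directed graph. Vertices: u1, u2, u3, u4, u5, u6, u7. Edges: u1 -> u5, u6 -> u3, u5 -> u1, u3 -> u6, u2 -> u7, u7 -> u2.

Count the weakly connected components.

4

From u1: component {u1, u5}.
From u2: component {u2, u7}.
From u3: component {u3, u6}.
From u4: component {u4}.
That's 4 components.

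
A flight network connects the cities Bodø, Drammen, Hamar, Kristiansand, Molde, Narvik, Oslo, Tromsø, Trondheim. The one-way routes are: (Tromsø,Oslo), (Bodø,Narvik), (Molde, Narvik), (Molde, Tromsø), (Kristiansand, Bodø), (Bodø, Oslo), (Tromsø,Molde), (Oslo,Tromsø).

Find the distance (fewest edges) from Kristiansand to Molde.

Distance 0: Kristiansand.
Distance 1: Bodø.
Distance 2: Narvik, Oslo.
Distance 3: Tromsø.
Distance 4: Molde — contains Molde.

4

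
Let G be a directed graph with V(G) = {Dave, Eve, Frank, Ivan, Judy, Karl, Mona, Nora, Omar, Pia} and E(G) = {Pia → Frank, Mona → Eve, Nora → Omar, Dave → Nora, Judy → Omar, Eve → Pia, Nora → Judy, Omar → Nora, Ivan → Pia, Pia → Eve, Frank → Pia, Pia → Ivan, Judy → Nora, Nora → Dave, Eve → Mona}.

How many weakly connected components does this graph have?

3

From Dave: component {Dave, Judy, Nora, Omar}.
From Eve: component {Eve, Frank, Ivan, Mona, Pia}.
From Karl: component {Karl}.
That's 3 components.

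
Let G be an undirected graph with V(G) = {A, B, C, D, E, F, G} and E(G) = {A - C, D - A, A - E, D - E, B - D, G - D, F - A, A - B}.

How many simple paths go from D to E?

D–A–E
D–B–A–E
D–E

3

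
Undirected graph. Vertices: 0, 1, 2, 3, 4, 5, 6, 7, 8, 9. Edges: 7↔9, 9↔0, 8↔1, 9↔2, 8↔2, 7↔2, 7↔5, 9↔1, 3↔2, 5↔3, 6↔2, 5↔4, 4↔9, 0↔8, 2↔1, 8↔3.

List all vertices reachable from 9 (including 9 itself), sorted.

0, 1, 2, 3, 4, 5, 6, 7, 8, 9

Start at 9.
Its neighbours: 0, 1, 2, 4, 7.
Then their neighbours: 3, 5, 6, 8.
Every vertex is now reached.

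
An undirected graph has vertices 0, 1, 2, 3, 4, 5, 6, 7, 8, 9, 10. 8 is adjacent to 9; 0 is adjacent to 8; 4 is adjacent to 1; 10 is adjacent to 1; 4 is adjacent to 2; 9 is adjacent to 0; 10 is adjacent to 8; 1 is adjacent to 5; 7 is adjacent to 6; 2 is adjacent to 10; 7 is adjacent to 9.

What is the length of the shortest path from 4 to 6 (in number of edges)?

Distance 0: 4.
Distance 1: 1, 2.
Distance 2: 5, 10.
Distance 3: 8.
Distance 4: 0, 9.
Distance 5: 7.
Distance 6: 6 — contains 6.

6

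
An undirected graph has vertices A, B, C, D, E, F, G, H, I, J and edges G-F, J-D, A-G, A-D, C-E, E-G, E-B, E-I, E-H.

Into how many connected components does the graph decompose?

From A: component {A, B, C, D, E, F, G, H, I, J}.
That's 1 component.

1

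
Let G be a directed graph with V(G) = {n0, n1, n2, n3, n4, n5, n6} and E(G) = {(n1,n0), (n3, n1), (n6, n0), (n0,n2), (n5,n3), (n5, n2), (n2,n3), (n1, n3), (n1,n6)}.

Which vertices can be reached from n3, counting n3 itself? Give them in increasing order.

n0, n1, n2, n3, n6

Start at n3.
Its neighbours: n1.
Then their neighbours: n0, n6.
Then next layer: n2.
Nothing further is reachable.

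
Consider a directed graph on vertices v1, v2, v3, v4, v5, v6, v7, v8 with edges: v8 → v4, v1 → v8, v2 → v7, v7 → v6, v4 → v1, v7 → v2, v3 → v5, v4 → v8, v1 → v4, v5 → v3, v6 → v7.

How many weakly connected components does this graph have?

From v1: component {v1, v4, v8}.
From v2: component {v2, v6, v7}.
From v3: component {v3, v5}.
That's 3 components.

3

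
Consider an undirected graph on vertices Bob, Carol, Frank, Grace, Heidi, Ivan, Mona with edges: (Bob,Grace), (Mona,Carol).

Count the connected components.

5

From Bob: component {Bob, Grace}.
From Carol: component {Carol, Mona}.
From Frank: component {Frank}.
From Heidi: component {Heidi}.
From Ivan: component {Ivan}.
That's 5 components.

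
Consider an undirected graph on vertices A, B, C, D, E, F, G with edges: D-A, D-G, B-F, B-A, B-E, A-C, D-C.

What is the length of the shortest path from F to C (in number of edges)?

Distance 0: F.
Distance 1: B.
Distance 2: A, E.
Distance 3: C, D — contains C.

3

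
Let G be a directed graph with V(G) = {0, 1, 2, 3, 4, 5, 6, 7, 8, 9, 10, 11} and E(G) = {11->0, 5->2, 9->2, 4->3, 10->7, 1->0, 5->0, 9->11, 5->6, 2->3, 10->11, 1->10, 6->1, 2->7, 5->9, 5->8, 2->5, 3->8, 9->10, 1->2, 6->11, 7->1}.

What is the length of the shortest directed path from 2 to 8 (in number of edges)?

Distance 0: 2.
Distance 1: 3, 5, 7.
Distance 2: 0, 1, 6, 8, 9 — contains 8.

2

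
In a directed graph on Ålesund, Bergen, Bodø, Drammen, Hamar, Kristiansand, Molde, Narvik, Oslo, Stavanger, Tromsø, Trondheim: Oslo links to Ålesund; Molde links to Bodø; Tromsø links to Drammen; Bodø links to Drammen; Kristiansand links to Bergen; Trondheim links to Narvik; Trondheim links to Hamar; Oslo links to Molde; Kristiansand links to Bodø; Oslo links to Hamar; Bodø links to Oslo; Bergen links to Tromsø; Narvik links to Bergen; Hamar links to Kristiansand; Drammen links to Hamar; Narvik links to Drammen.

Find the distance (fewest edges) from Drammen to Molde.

Distance 0: Drammen.
Distance 1: Hamar.
Distance 2: Kristiansand.
Distance 3: Bergen, Bodø.
Distance 4: Oslo, Tromsø.
Distance 5: Ålesund, Molde — contains Molde.

5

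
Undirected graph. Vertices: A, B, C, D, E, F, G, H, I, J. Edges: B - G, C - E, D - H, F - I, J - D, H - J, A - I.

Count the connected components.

4

From A: component {A, F, I}.
From B: component {B, G}.
From C: component {C, E}.
From D: component {D, H, J}.
That's 4 components.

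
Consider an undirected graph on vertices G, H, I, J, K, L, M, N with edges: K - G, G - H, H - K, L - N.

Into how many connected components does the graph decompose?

5

From G: component {G, H, K}.
From I: component {I}.
From J: component {J}.
From L: component {L, N}.
From M: component {M}.
That's 5 components.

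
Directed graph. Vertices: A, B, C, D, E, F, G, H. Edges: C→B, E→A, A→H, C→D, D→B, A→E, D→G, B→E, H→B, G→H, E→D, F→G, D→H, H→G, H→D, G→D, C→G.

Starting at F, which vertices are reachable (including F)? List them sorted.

A, B, D, E, F, G, H

Start at F.
Its neighbours: G.
Then their neighbours: D, H.
Then next layer: B.
Then next layer: E.
Then next layer: A.
Nothing further is reachable.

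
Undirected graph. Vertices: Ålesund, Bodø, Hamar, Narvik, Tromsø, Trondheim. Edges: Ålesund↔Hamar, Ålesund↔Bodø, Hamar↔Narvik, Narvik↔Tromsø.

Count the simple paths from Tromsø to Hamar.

1

Tromsø–Narvik–Hamar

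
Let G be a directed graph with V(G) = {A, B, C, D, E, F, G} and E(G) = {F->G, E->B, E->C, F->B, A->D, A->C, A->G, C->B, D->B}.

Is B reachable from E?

Yes

Explore from E.
Distance 1: reach B, C.
Found B.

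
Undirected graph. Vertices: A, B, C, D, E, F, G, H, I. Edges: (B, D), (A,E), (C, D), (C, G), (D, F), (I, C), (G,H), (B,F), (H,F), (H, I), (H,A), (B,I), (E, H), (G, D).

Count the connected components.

1

From A: component {A, B, C, D, E, F, G, H, I}.
That's 1 component.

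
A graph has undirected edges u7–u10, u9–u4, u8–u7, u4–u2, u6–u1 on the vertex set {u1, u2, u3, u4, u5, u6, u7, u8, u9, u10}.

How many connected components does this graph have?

From u1: component {u1, u6}.
From u2: component {u2, u4, u9}.
From u3: component {u3}.
From u5: component {u5}.
From u7: component {u7, u8, u10}.
That's 5 components.

5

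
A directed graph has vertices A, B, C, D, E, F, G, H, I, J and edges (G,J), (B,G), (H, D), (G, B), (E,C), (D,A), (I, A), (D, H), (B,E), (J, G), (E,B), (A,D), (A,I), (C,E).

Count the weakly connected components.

From A: component {A, D, H, I}.
From B: component {B, C, E, G, J}.
From F: component {F}.
That's 3 components.

3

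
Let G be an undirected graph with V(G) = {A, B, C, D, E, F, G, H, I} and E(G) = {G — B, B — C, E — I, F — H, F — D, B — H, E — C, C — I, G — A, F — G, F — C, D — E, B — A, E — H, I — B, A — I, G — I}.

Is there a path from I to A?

Yes

Explore from I.
Distance 1: reach A, B, C, E, G.
Found A.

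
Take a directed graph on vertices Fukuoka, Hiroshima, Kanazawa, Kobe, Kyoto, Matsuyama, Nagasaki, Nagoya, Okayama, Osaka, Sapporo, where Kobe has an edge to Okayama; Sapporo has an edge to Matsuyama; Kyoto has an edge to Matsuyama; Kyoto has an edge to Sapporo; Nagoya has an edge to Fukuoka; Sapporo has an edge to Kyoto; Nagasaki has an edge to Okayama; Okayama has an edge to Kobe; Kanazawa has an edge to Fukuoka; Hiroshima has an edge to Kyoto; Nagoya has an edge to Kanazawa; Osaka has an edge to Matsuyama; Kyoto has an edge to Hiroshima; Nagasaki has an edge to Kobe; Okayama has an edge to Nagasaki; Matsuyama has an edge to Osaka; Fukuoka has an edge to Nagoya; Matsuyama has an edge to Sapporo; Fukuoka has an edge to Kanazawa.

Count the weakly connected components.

3

From Fukuoka: component {Fukuoka, Kanazawa, Nagoya}.
From Hiroshima: component {Hiroshima, Kyoto, Matsuyama, Osaka, Sapporo}.
From Kobe: component {Kobe, Nagasaki, Okayama}.
That's 3 components.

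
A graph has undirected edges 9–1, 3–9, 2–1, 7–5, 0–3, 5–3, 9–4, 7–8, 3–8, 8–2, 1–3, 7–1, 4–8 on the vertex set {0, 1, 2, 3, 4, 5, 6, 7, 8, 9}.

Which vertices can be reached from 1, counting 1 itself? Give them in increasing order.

0, 1, 2, 3, 4, 5, 7, 8, 9

Start at 1.
Its neighbours: 2, 3, 7, 9.
Then their neighbours: 0, 4, 5, 8.
Nothing further is reachable.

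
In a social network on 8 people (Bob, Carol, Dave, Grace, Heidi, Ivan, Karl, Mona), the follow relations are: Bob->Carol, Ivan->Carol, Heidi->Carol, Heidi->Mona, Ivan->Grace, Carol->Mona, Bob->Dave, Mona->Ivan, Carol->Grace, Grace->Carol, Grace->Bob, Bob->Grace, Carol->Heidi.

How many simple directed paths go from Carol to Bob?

Carol→Grace→Bob
Carol→Heidi→Mona→Ivan→Grace→Bob
Carol→Mona→Ivan→Grace→Bob

3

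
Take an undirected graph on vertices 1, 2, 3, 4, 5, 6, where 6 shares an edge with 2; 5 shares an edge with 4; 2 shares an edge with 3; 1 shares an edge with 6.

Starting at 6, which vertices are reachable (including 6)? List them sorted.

Start at 6.
Its neighbours: 1, 2.
Then their neighbours: 3.
Nothing further is reachable.

1, 2, 3, 6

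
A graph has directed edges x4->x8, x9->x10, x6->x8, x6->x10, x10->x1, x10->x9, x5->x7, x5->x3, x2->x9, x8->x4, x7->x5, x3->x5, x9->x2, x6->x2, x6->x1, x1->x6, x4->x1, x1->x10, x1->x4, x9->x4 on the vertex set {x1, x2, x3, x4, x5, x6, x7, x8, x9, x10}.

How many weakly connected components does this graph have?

2

From x1: component {x1, x2, x4, x6, x8, x9, x10}.
From x3: component {x3, x5, x7}.
That's 2 components.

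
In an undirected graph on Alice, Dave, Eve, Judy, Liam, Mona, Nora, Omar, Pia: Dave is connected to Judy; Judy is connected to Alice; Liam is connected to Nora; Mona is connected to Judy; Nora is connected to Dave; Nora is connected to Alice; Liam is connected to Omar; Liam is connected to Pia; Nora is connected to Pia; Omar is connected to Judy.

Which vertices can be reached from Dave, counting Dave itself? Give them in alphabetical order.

Alice, Dave, Judy, Liam, Mona, Nora, Omar, Pia

Start at Dave.
Its neighbours: Judy, Nora.
Then their neighbours: Alice, Liam, Mona, Omar, Pia.
Nothing further is reachable.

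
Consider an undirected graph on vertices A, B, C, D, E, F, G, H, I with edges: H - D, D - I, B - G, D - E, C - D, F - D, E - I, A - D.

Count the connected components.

2

From A: component {A, C, D, E, F, H, I}.
From B: component {B, G}.
That's 2 components.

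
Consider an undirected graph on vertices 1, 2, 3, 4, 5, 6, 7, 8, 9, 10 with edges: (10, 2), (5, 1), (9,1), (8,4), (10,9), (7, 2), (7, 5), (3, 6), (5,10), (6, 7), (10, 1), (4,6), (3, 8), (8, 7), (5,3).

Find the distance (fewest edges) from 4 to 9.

5

Distance 0: 4.
Distance 1: 6, 8.
Distance 2: 3, 7.
Distance 3: 2, 5.
Distance 4: 1, 10.
Distance 5: 9 — contains 9.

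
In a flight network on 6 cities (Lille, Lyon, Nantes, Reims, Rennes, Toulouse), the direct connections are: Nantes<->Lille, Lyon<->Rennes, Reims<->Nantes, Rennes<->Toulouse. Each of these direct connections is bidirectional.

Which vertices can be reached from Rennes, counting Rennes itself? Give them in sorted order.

Start at Rennes.
Its neighbours: Lyon, Toulouse.
Nothing further is reachable.

Lyon, Rennes, Toulouse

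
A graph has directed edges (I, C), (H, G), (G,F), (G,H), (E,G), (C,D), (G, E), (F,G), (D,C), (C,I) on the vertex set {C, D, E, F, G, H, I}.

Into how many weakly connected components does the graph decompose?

2

From C: component {C, D, I}.
From E: component {E, F, G, H}.
That's 2 components.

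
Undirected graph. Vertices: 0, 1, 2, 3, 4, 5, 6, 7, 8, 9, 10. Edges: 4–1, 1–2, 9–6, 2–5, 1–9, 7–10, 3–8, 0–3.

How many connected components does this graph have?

3

From 0: component {0, 3, 8}.
From 1: component {1, 2, 4, 5, 6, 9}.
From 7: component {7, 10}.
That's 3 components.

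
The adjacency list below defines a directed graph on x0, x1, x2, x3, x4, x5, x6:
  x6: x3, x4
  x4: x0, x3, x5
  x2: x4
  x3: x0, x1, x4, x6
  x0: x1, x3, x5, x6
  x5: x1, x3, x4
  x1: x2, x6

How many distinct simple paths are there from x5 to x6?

20

x5→x1→x2→x4→x0→x3→x6
x5→x1→x2→x4→x0→x6
x5→x1→x2→x4→x3→x0→x6
x5→x1→x2→x4→x3→x6
x5→x1→x6
x5→x3→x0→x1→x6
x5→x3→x0→x6
x5→x3→x1→x2→x4→x0→x6
... and 12 more.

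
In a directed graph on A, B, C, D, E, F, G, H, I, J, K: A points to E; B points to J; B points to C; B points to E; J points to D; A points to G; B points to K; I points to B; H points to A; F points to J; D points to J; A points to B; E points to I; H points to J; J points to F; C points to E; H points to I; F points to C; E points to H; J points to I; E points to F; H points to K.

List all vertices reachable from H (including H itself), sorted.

A, B, C, D, E, F, G, H, I, J, K

Start at H.
Its neighbours: A, I, J, K.
Then their neighbours: B, D, E, F, G.
Then next layer: C.
Every vertex is now reached.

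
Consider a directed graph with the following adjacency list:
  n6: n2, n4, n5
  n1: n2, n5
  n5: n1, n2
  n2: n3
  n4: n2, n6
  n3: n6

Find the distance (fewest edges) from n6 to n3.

2

Distance 0: n6.
Distance 1: n2, n4, n5.
Distance 2: n1, n3 — contains n3.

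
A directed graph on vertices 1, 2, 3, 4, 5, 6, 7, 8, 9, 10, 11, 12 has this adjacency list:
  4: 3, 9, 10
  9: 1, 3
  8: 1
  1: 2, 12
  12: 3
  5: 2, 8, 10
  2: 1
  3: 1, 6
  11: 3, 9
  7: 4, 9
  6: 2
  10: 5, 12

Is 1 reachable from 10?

Explore from 10.
Distance 1: reach 5, 12.
Distance 2: reach 2, 3, 8.
Distance 3: reach 1, 6.
Found 1.

Yes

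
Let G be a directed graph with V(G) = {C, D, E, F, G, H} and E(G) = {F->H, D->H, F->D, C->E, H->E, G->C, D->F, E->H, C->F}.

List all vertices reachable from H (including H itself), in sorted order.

Start at H.
Its neighbours: E.
Nothing further is reachable.

E, H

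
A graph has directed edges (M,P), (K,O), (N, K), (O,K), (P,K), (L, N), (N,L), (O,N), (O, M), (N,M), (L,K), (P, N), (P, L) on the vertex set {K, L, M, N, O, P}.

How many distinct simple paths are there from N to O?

N→K→O
N→L→K→O
N→M→P→K→O
N→M→P→L→K→O

4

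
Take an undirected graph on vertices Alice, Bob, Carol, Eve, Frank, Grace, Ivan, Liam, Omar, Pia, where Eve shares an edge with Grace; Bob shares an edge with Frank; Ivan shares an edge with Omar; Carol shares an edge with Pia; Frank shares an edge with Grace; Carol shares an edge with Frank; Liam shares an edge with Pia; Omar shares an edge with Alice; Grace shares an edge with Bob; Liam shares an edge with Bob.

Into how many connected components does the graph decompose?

From Alice: component {Alice, Ivan, Omar}.
From Bob: component {Bob, Carol, Eve, Frank, Grace, Liam, Pia}.
That's 2 components.

2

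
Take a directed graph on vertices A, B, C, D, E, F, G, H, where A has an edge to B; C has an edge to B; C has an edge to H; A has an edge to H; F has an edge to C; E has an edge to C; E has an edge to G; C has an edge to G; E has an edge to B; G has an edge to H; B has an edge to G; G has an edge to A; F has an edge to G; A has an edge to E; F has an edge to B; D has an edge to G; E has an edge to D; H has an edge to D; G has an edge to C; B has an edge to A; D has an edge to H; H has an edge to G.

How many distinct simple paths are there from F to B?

F→B
F→C→B
F→C→G→A→B
F→C→G→A→E→B
F→C→H→D→G→A→B
F→C→H→D→G→A→E→B
F→C→H→G→A→B
F→C→H→G→A→E→B
F→G→A→B
F→G→A→E→B
F→G→A→E→C→B
F→G→C→B

12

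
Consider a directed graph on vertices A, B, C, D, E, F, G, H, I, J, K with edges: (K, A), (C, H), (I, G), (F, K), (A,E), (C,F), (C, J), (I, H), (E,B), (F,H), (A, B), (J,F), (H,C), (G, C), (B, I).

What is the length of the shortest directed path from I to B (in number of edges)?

6

Distance 0: I.
Distance 1: G, H.
Distance 2: C.
Distance 3: F, J.
Distance 4: K.
Distance 5: A.
Distance 6: B, E — contains B.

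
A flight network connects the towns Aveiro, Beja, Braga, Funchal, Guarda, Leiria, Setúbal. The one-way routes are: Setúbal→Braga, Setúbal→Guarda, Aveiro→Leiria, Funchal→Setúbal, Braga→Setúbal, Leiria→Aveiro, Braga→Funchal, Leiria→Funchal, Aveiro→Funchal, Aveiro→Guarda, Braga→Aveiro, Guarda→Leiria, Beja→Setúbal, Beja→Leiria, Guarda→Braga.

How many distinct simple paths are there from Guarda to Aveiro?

Guarda→Braga→Aveiro
Guarda→Leiria→Aveiro
Guarda→Leiria→Funchal→Setúbal→Braga→Aveiro

3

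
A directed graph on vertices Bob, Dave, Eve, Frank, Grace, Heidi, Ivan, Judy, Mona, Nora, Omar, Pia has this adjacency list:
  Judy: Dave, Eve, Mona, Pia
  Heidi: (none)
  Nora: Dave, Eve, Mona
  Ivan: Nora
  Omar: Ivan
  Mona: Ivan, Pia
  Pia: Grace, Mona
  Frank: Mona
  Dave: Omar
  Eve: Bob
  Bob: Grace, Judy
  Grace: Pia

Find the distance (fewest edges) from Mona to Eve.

3

Distance 0: Mona.
Distance 1: Ivan, Pia.
Distance 2: Grace, Nora.
Distance 3: Dave, Eve — contains Eve.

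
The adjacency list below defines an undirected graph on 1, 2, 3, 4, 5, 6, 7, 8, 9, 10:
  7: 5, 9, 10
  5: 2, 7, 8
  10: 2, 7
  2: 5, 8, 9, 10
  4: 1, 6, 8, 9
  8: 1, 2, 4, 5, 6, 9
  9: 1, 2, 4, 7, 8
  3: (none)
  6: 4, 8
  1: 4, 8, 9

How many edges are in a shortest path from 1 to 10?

Distance 0: 1.
Distance 1: 4, 8, 9.
Distance 2: 2, 5, 6, 7.
Distance 3: 10 — contains 10.

3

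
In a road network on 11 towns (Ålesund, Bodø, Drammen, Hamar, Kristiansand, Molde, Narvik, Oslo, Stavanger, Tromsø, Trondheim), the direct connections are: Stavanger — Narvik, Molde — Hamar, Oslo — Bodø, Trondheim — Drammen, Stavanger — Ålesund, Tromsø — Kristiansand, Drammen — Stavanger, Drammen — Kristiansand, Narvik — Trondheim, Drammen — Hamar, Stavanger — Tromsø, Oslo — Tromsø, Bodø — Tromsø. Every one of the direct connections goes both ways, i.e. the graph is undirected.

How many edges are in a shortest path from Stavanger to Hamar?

2

Distance 0: Stavanger.
Distance 1: Ålesund, Drammen, Narvik, Tromsø.
Distance 2: Bodø, Hamar, Kristiansand, Oslo, Trondheim — contains Hamar.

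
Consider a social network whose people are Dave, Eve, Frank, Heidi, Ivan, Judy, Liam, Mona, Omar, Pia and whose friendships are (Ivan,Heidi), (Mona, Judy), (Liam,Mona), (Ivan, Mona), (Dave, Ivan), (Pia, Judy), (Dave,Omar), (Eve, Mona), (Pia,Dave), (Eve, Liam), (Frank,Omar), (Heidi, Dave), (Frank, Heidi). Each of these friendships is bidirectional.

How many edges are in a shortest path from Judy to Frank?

Distance 0: Judy.
Distance 1: Mona, Pia.
Distance 2: Dave, Eve, Ivan, Liam.
Distance 3: Heidi, Omar.
Distance 4: Frank — contains Frank.

4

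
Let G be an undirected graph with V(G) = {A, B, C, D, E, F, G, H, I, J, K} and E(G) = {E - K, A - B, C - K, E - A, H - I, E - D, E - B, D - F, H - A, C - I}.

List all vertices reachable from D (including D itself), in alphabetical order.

Start at D.
Its neighbours: E, F.
Then their neighbours: A, B, K.
Then next layer: C, H.
Then next layer: I.
Nothing further is reachable.

A, B, C, D, E, F, H, I, K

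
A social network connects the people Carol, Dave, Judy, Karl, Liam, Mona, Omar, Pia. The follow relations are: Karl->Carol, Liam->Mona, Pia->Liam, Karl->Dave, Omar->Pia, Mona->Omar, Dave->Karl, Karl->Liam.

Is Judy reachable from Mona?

No

Explore from Mona.
Distance 1: reach Omar.
Distance 2: reach Pia.
Distance 3: reach Liam.
The search from Mona is exhausted; no directed path reaches Judy.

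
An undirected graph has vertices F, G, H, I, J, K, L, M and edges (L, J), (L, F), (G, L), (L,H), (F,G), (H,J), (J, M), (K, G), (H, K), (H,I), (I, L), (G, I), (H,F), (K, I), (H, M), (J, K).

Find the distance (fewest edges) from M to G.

3

Distance 0: M.
Distance 1: H, J.
Distance 2: F, I, K, L.
Distance 3: G — contains G.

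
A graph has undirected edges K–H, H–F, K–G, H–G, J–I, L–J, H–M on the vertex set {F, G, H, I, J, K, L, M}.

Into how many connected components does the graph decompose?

2

From F: component {F, G, H, K, M}.
From I: component {I, J, L}.
That's 2 components.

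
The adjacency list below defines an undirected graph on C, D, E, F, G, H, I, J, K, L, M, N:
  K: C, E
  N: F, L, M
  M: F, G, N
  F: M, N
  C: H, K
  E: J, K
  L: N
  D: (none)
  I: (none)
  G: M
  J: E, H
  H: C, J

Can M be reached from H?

Explore from H.
Distance 1: reach C, J.
Distance 2: reach E, K.
The search is exhausted without reaching M; it lies in a different component.

No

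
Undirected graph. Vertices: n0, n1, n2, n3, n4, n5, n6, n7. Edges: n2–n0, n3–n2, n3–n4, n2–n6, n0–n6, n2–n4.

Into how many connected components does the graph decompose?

From n0: component {n0, n2, n3, n4, n6}.
From n1: component {n1}.
From n5: component {n5}.
From n7: component {n7}.
That's 4 components.

4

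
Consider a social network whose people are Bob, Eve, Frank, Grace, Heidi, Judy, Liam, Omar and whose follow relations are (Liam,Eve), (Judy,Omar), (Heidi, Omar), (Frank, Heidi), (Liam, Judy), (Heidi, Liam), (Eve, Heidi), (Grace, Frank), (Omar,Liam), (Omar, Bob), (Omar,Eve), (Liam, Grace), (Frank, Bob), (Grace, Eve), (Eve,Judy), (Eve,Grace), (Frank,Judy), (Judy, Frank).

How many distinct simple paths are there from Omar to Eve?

Omar→Eve
Omar→Liam→Eve
Omar→Liam→Grace→Eve

3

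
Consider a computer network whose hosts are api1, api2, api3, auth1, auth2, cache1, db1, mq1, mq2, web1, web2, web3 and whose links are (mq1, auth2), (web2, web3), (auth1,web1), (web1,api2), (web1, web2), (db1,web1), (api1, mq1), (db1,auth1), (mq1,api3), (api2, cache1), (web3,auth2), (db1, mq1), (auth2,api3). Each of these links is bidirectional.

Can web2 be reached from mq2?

No

mq2 has no edges, so nothing is reachable from it.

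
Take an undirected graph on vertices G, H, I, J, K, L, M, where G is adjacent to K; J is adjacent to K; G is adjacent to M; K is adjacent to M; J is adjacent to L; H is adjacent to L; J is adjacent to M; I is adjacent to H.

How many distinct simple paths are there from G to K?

3

G–K
G–M–J–K
G–M–K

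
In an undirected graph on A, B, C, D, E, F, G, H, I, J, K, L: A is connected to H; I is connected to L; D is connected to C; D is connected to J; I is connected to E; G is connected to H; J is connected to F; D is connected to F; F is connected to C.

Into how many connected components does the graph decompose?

From A: component {A, G, H}.
From B: component {B}.
From C: component {C, D, F, J}.
From E: component {E, I, L}.
From K: component {K}.
That's 5 components.

5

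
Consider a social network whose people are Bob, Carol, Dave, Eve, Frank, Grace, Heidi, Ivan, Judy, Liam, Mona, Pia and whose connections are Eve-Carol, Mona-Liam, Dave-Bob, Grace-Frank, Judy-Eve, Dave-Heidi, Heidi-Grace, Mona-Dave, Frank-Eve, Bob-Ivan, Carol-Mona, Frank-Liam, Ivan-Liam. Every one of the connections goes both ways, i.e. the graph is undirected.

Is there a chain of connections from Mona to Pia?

Explore from Mona.
Distance 1: reach Carol, Dave, Liam.
Distance 2: reach Bob, Eve, Frank, Heidi, Ivan.
Distance 3: reach Grace, Judy.
The search is exhausted without reaching Pia; it lies in a different component.

No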